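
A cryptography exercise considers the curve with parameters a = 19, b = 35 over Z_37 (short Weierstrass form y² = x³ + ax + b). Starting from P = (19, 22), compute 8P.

Repeated addition: build up to 8P.
2P: tangent at (19, 22): λ = (3·19² + 19)/(2·22) ≡ 29/7. 7⁻¹ ≡ 16 (mod 37) since 7·16 = 112 ≡ 1, so λ ≡ 29·16 ≡ 20.
  x = λ² - 19 - 19 = 400 - 38 ≡ 29; y = λ·(19 - 29) - 22 ≡ 0. → (29, 0)
3P: (29, 0) + (19, 22). λ = (22 - 0)/(19 - 29) ≡ 22/27 mod 37. 27⁻¹ ≡ 11 (mod 37), so λ ≡ 20.
  x = λ² - 29 - 19 = 400 - 48 ≡ 19; y = λ·(29 - 19) - 0 ≡ 15. → (19, 15)
4P: (19, 15) + (19, 22): same x and y₁ ≡ -y₂, so the sum is ∞.
5P: ∞ + (19, 22) = (19, 22) (identity).
6P: tangent at (19, 22): λ = (3·19² + 19)/(2·22) ≡ 29/7. 7⁻¹ ≡ 16 (mod 37), so λ ≡ 29·16 ≡ 20.
  x = λ² - 19 - 19 = 400 - 38 ≡ 29; y = λ·(19 - 29) - 22 ≡ 0. → (29, 0)
7P: (29, 0) + (19, 22). λ = (22 - 0)/(19 - 29) ≡ 22/27 mod 37. 27⁻¹ ≡ 11 (mod 37), so λ ≡ 20.
  x = λ² - 29 - 19 = 400 - 48 ≡ 19; y = λ·(29 - 19) - 0 ≡ 15. → (19, 15)
8P: (19, 15) + (19, 22): same x and y₁ ≡ -y₂, so the sum is ∞.

O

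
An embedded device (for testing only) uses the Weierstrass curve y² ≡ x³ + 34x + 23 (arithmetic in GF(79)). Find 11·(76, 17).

(26, 32)

Write P = (76, 17).
Repeated addition: build up to 11P.
2P: tangent at (76, 17): λ = (3·76² + 34)/(2·17) ≡ 61/34. 34⁻¹ ≡ 7 (mod 79), so λ ≡ 61·7 ≡ 32.
  x = λ² - 76 - 76 = 1024 - 152 ≡ 3; y = λ·(76 - 3) - 17 ≡ 28. → (3, 28)
3P: (3, 28) + (76, 17). λ = (17 - 28)/(76 - 3) ≡ 68/73 mod 79. 73⁻¹ ≡ 13 (mod 79), so λ ≡ 15.
  x = λ² - 3 - 76 = 225 - 79 ≡ 67; y = λ·(3 - 67) - 28 ≡ 39. → (67, 39)
4P: (67, 39) + (76, 17). λ = (17 - 39)/(76 - 67) ≡ 57/9 mod 79. 9⁻¹ ≡ 44 (mod 79), so λ ≡ 59.
  x = λ² - 67 - 76 = 3481 - 143 ≡ 20; y = λ·(67 - 20) - 39 ≡ 48. → (20, 48)
5P: (20, 48) + (76, 17). λ = (17 - 48)/(76 - 20) ≡ 48/56 mod 79. 56⁻¹ ≡ 24 (mod 79), so λ ≡ 46.
  x = λ² - 20 - 76 = 2116 - 96 ≡ 45; y = λ·(20 - 45) - 48 ≡ 66. → (45, 66)
6P: (45, 66) + (76, 17). λ = (17 - 66)/(76 - 45) ≡ 30/31 mod 79. 31⁻¹ ≡ 51 (mod 79), so λ ≡ 29.
  x = λ² - 45 - 76 = 841 - 121 ≡ 9; y = λ·(45 - 9) - 66 ≡ 30. → (9, 30)
7P: (9, 30) + (76, 17). λ = (17 - 30)/(76 - 9) ≡ 66/67 mod 79. 67⁻¹ ≡ 46 (mod 79), so λ ≡ 34.
  x = λ² - 9 - 76 = 1156 - 85 ≡ 44; y = λ·(9 - 44) - 30 ≡ 44. → (44, 44)
8P: (44, 44) + (76, 17). λ = (17 - 44)/(76 - 44) ≡ 52/32 mod 79. 32⁻¹ ≡ 42 (mod 79), so λ ≡ 51.
  x = λ² - 44 - 76 = 2601 - 120 ≡ 32; y = λ·(44 - 32) - 44 ≡ 15. → (32, 15)
9P: (32, 15) + (76, 17). λ = (17 - 15)/(76 - 32) ≡ 2/44 mod 79. 44⁻¹ ≡ 9 (mod 79) since 44·9 = 396 ≡ 1, so λ ≡ 18.
  x = λ² - 32 - 76 = 324 - 108 ≡ 58; y = λ·(32 - 58) - 15 ≡ 70. → (58, 70)
10P: (58, 70) + (76, 17). λ = (17 - 70)/(76 - 58) ≡ 26/18 mod 79. 18⁻¹ ≡ 22 (mod 79), so λ ≡ 19.
  x = λ² - 58 - 76 = 361 - 134 ≡ 69; y = λ·(58 - 69) - 70 ≡ 37. → (69, 37)
11P: (69, 37) + (76, 17). λ = (17 - 37)/(76 - 69) ≡ 59/7 mod 79. 7⁻¹ ≡ 34 (mod 79) since 7·34 = 238 ≡ 1, so λ ≡ 31.
  x = λ² - 69 - 76 = 961 - 145 ≡ 26; y = λ·(69 - 26) - 37 ≡ 32. → (26, 32)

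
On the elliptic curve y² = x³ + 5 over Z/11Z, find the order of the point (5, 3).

2P: tangent at (5, 3): λ = (3·5² + 0)/(2·3) ≡ 9/6. 6⁻¹ ≡ 2 (mod 11), so λ ≡ 9·2 ≡ 7.
  x = λ² - 5 - 5 = 49 - 10 ≡ 6; y = λ·(5 - 6) - 3 ≡ 1. → (6, 1)
3P: (6, 1) + (5, 3). λ = (3 - 1)/(5 - 6) ≡ 2/10 mod 11. 10⁻¹ ≡ 10 (mod 11), so λ ≡ 9.
  x = λ² - 6 - 5 = 81 - 11 ≡ 4; y = λ·(6 - 4) - 1 ≡ 6. → (4, 6)
4P: (4, 6) + (5, 3). λ = (3 - 6)/(5 - 4) ≡ 8/1 mod 11. 1⁻¹ ≡ 1 (mod 11) since 1·1 = 1 ≡ 1, so λ ≡ 8.
  x = λ² - 4 - 5 = 64 - 9 ≡ 0; y = λ·(4 - 0) - 6 ≡ 4. → (0, 4)
5P: (0, 4) + (5, 3). λ = (3 - 4)/(5 - 0) ≡ 10/5 mod 11. 5⁻¹ ≡ 9 (mod 11), so λ ≡ 2.
  x = λ² - 0 - 5 = 4 - 5 ≡ 10; y = λ·(0 - 10) - 4 ≡ 9. → (10, 9)
6P: (10, 9) + (5, 3). λ = (3 - 9)/(5 - 10) ≡ 5/6 mod 11. 6⁻¹ ≡ 2 (mod 11), so λ ≡ 10.
  x = λ² - 10 - 5 = 100 - 15 ≡ 8; y = λ·(10 - 8) - 9 ≡ 0. → (8, 0)
7P: (8, 0) + (5, 3). λ = (3 - 0)/(5 - 8) ≡ 3/8 mod 11. 8⁻¹ ≡ 7 (mod 11), so λ ≡ 10.
  x = λ² - 8 - 5 = 100 - 13 ≡ 10; y = λ·(8 - 10) - 0 ≡ 2. → (10, 2)
8P: (10, 2) + (5, 3). λ = (3 - 2)/(5 - 10) ≡ 1/6 mod 11. 6⁻¹ ≡ 2 (mod 11), so λ ≡ 2.
  x = λ² - 10 - 5 = 4 - 15 ≡ 0; y = λ·(10 - 0) - 2 ≡ 7. → (0, 7)
9P: (0, 7) + (5, 3). λ = (3 - 7)/(5 - 0) ≡ 7/5 mod 11. 5⁻¹ ≡ 9 (mod 11) since 5·9 = 45 ≡ 1, so λ ≡ 8.
  x = λ² - 0 - 5 = 64 - 5 ≡ 4; y = λ·(0 - 4) - 7 ≡ 5. → (4, 5)
10P: (4, 5) + (5, 3). λ = (3 - 5)/(5 - 4) ≡ 9/1 mod 11. 1⁻¹ ≡ 1 (mod 11) since 1·1 = 1 ≡ 1, so λ ≡ 9.
  x = λ² - 4 - 5 = 81 - 9 ≡ 6; y = λ·(4 - 6) - 5 ≡ 10. → (6, 10)
11P: (6, 10) + (5, 3). λ = (3 - 10)/(5 - 6) ≡ 4/10 mod 11. 10⁻¹ ≡ 10 (mod 11) since 10·10 = 100 ≡ 1, so λ ≡ 7.
  x = λ² - 6 - 5 = 49 - 11 ≡ 5; y = λ·(6 - 5) - 10 ≡ 8. → (5, 8)
12P: (5, 8) + (5, 3): same x and y₁ ≡ -y₂, so the sum is 𝒪.
12P = 𝒪, so the order is 12.

12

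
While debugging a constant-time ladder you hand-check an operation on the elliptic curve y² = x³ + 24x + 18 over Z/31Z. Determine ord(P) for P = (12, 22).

9

2P: tangent at (12, 22): λ = (3·12² + 24)/(2·22) ≡ 22/13. 13⁻¹ ≡ 12 (mod 31) since 13·12 = 156 ≡ 1, so λ ≡ 22·12 ≡ 16.
  x = λ² - 12 - 12 = 256 - 24 ≡ 15; y = λ·(12 - 15) - 22 ≡ 23. → (15, 23)
3P: (15, 23) + (12, 22). λ = (22 - 23)/(12 - 15) ≡ 30/28 mod 31. 28⁻¹ ≡ 10 (mod 31) since 28·10 = 280 ≡ 1, so λ ≡ 21.
  x = λ² - 15 - 12 = 441 - 27 ≡ 11; y = λ·(15 - 11) - 23 ≡ 30. → (11, 30)
4P: (11, 30) + (12, 22). λ = (22 - 30)/(12 - 11) ≡ 23/1 mod 31. 1⁻¹ ≡ 1 (mod 31), so λ ≡ 23.
  x = λ² - 11 - 12 = 529 - 23 ≡ 10; y = λ·(11 - 10) - 30 ≡ 24. → (10, 24)
5P: (10, 24) + (12, 22). λ = (22 - 24)/(12 - 10) ≡ 29/2 mod 31. 2⁻¹ ≡ 16 (mod 31), so λ ≡ 30.
  x = λ² - 10 - 12 = 900 - 22 ≡ 10; y = λ·(10 - 10) - 24 ≡ 7. → (10, 7)
6P: (10, 7) + (12, 22). λ = (22 - 7)/(12 - 10) ≡ 15/2 mod 31. 2⁻¹ ≡ 16 (mod 31), so λ ≡ 23.
  x = λ² - 10 - 12 = 529 - 22 ≡ 11; y = λ·(10 - 11) - 7 ≡ 1. → (11, 1)
7P: (11, 1) + (12, 22). λ = (22 - 1)/(12 - 11) ≡ 21/1 mod 31. 1⁻¹ ≡ 1 (mod 31), so λ ≡ 21.
  x = λ² - 11 - 12 = 441 - 23 ≡ 15; y = λ·(11 - 15) - 1 ≡ 8. → (15, 8)
8P: (15, 8) + (12, 22). λ = (22 - 8)/(12 - 15) ≡ 14/28 mod 31. 28⁻¹ ≡ 10 (mod 31) since 28·10 = 280 ≡ 1, so λ ≡ 16.
  x = λ² - 15 - 12 = 256 - 27 ≡ 12; y = λ·(15 - 12) - 8 ≡ 9. → (12, 9)
9P: (12, 9) + (12, 22): same x and y₁ ≡ -y₂, so the sum is O.
9P = O, so the order is 9.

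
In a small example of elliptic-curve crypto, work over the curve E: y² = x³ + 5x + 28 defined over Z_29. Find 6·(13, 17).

(7, 0)

Write P = (13, 17).
Double-and-add on 6 = (110)₂. Start with P = (13, 17) for the leading 1-bit.
double: tangent at (13, 17): λ = (3·13² + 5)/(2·17) ≡ 19/5. 5⁻¹ ≡ 6 (mod 29), so λ ≡ 19·6 ≡ 27.
  x = λ² - 13 - 13 = 729 - 26 ≡ 7; y = λ·(13 - 7) - 17 ≡ 0. → (7, 0)
add P: (7, 0) + (13, 17). λ = (17 - 0)/(13 - 7) ≡ 17/6 mod 29. 6⁻¹ ≡ 5 (mod 29), so λ ≡ 27.
  x = λ² - 7 - 13 = 729 - 20 ≡ 13; y = λ·(7 - 13) - 0 ≡ 12. → (13, 12)
double: tangent at (13, 12): λ = (3·13² + 5)/(2·12) ≡ 19/24. 24⁻¹ ≡ 23 (mod 29), so λ ≡ 19·23 ≡ 2.
  x = λ² - 13 - 13 = 4 - 26 ≡ 7; y = λ·(13 - 7) - 12 ≡ 0. → (7, 0)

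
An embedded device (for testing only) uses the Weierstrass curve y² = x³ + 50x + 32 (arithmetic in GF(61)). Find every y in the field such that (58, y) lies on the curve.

x³ + 50x + 32 = 198044 ≡ 38 (mod 61).
38 is a non-residue mod 61; no y exists.

none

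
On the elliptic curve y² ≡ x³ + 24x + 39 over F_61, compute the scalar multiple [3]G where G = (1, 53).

(31, 47)

Repeated addition: build up to 3G.
2G: tangent at (1, 53): λ = (3·1² + 24)/(2·53) ≡ 27/45. 45⁻¹ ≡ 19 (mod 61), so λ ≡ 27·19 ≡ 25.
  x = λ² - 1 - 1 = 625 - 2 ≡ 13; y = λ·(1 - 13) - 53 ≡ 13. → (13, 13)
3G: (13, 13) + (1, 53). λ = (53 - 13)/(1 - 13) ≡ 40/49 mod 61. 49⁻¹ ≡ 5 (mod 61), so λ ≡ 17.
  x = λ² - 13 - 1 = 289 - 14 ≡ 31; y = λ·(13 - 31) - 13 ≡ 47. → (31, 47)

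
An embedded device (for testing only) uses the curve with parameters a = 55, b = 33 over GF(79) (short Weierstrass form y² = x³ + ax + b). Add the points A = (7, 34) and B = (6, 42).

(51, 2)

(7, 34) + (6, 42). λ = (42 - 34)/(6 - 7) ≡ 8/78 mod 79. 78⁻¹ ≡ 78 (mod 79) since 78·78 = 6084 ≡ 1, so λ ≡ 71.
  x = λ² - 7 - 6 = 5041 - 13 ≡ 51; y = λ·(7 - 51) - 34 ≡ 2. → (51, 2)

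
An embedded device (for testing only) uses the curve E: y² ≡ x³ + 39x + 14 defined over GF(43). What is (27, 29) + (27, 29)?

(42, 24)

tangent at (27, 29): λ = (3·27² + 39)/(2·29) ≡ 33/15. 15⁻¹ ≡ 23 (mod 43), so λ ≡ 33·23 ≡ 28.
  x = λ² - 27 - 27 = 784 - 54 ≡ 42; y = λ·(27 - 42) - 29 ≡ 24. → (42, 24)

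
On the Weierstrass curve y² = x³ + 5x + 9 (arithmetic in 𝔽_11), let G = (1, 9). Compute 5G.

Double-and-add on 5 = (101)₂. Start with G = (1, 9) for the leading 1-bit.
double: tangent at (1, 9): λ = (3·1² + 5)/(2·9) ≡ 8/7. 7⁻¹ ≡ 8 (mod 11), so λ ≡ 8·8 ≡ 9.
  x = λ² - 1 - 1 = 81 - 2 ≡ 2; y = λ·(1 - 2) - 9 ≡ 4. → (2, 4)
double: tangent at (2, 4): λ = (3·2² + 5)/(2·4) ≡ 6/8. 8⁻¹ ≡ 7 (mod 11), so λ ≡ 6·7 ≡ 9.
  x = λ² - 2 - 2 = 81 - 4 ≡ 0; y = λ·(2 - 0) - 4 ≡ 3. → (0, 3)
add G: (0, 3) + (1, 9). λ = (9 - 3)/(1 - 0) ≡ 6/1 mod 11. 1⁻¹ ≡ 1 (mod 11), so λ ≡ 6.
  x = λ² - 0 - 1 = 36 - 1 ≡ 2; y = λ·(0 - 2) - 3 ≡ 7. → (2, 7)

(2, 7)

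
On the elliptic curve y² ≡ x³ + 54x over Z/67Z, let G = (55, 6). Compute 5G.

Double-and-add on 5 = (101)₂. Start with G = (55, 6) for the leading 1-bit.
double: tangent at (55, 6): λ = (3·55² + 54)/(2·6) ≡ 17/12. 12⁻¹ ≡ 28 (mod 67) since 12·28 = 336 ≡ 1, so λ ≡ 17·28 ≡ 7.
  x = λ² - 55 - 55 = 49 - 110 ≡ 6; y = λ·(55 - 6) - 6 ≡ 2. → (6, 2)
double: tangent at (6, 2): λ = (3·6² + 54)/(2·2) ≡ 28/4. 4⁻¹ ≡ 17 (mod 67) since 4·17 = 68 ≡ 1, so λ ≡ 28·17 ≡ 7.
  x = λ² - 6 - 6 = 49 - 12 ≡ 37; y = λ·(6 - 37) - 2 ≡ 49. → (37, 49)
add G: (37, 49) + (55, 6). λ = (6 - 49)/(55 - 37) ≡ 24/18 mod 67. 18⁻¹ ≡ 41 (mod 67), so λ ≡ 46.
  x = λ² - 37 - 55 = 2116 - 92 ≡ 14; y = λ·(37 - 14) - 49 ≡ 4. → (14, 4)

(14, 4)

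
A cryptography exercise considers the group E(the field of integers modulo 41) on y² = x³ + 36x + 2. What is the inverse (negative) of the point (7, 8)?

-(7, 8) = (7, -8 mod 41) = (7, 33).

(7, 33)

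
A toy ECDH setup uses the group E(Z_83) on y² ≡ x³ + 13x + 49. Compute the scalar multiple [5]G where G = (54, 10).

Double-and-add on 5 = (101)₂. Start with G = (54, 10) for the leading 1-bit.
double: tangent at (54, 10): λ = (3·54² + 13)/(2·10) ≡ 46/20. 20⁻¹ ≡ 54 (mod 83), so λ ≡ 46·54 ≡ 77.
  x = λ² - 54 - 54 = 5929 - 108 ≡ 11; y = λ·(54 - 11) - 10 ≡ 64. → (11, 64)
double: tangent at (11, 64): λ = (3·11² + 13)/(2·64) ≡ 44/45. 45⁻¹ ≡ 24 (mod 83), so λ ≡ 44·24 ≡ 60.
  x = λ² - 11 - 11 = 3600 - 22 ≡ 9; y = λ·(11 - 9) - 64 ≡ 56. → (9, 56)
add G: (9, 56) + (54, 10). λ = (10 - 56)/(54 - 9) ≡ 37/45 mod 83. 45⁻¹ ≡ 24 (mod 83), so λ ≡ 58.
  x = λ² - 9 - 54 = 3364 - 63 ≡ 64; y = λ·(9 - 64) - 56 ≡ 74. → (64, 74)

(64, 74)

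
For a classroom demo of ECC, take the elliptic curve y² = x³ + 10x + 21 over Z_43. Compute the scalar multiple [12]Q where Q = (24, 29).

(9, 18)

Repeated addition: build up to 12Q.
2Q: tangent at (24, 29): λ = (3·24² + 10)/(2·29) ≡ 18/15. 15⁻¹ ≡ 23 (mod 43) since 15·23 = 345 ≡ 1, so λ ≡ 18·23 ≡ 27.
  x = λ² - 24 - 24 = 729 - 48 ≡ 36; y = λ·(24 - 36) - 29 ≡ 34. → (36, 34)
3Q: (36, 34) + (24, 29). λ = (29 - 34)/(24 - 36) ≡ 38/31 mod 43. 31⁻¹ ≡ 25 (mod 43), so λ ≡ 4.
  x = λ² - 36 - 24 = 16 - 60 ≡ 42; y = λ·(36 - 42) - 34 ≡ 28. → (42, 28)
4Q: (42, 28) + (24, 29). λ = (29 - 28)/(24 - 42) ≡ 1/25 mod 43. 25⁻¹ ≡ 31 (mod 43), so λ ≡ 31.
  x = λ² - 42 - 24 = 961 - 66 ≡ 35; y = λ·(42 - 35) - 28 ≡ 17. → (35, 17)
5Q: (35, 17) + (24, 29). λ = (29 - 17)/(24 - 35) ≡ 12/32 mod 43. 32⁻¹ ≡ 39 (mod 43) since 32·39 = 1248 ≡ 1, so λ ≡ 38.
  x = λ² - 35 - 24 = 1444 - 59 ≡ 9; y = λ·(35 - 9) - 17 ≡ 25. → (9, 25)
6Q: (9, 25) + (24, 29). λ = (29 - 25)/(24 - 9) ≡ 4/15 mod 43. 15⁻¹ ≡ 23 (mod 43), so λ ≡ 6.
  x = λ² - 9 - 24 = 36 - 33 ≡ 3; y = λ·(9 - 3) - 25 ≡ 11. → (3, 11)
7Q: (3, 11) + (24, 29). λ = (29 - 11)/(24 - 3) ≡ 18/21 mod 43. 21⁻¹ ≡ 41 (mod 43), so λ ≡ 7.
  x = λ² - 3 - 24 = 49 - 27 ≡ 22; y = λ·(3 - 22) - 11 ≡ 28. → (22, 28)
8Q: (22, 28) + (24, 29). λ = (29 - 28)/(24 - 22) ≡ 1/2 mod 43. 2⁻¹ ≡ 22 (mod 43), so λ ≡ 22.
  x = λ² - 22 - 24 = 484 - 46 ≡ 8; y = λ·(22 - 8) - 28 ≡ 22. → (8, 22)
9Q: (8, 22) + (24, 29). λ = (29 - 22)/(24 - 8) ≡ 7/16 mod 43. 16⁻¹ ≡ 35 (mod 43) since 16·35 = 560 ≡ 1, so λ ≡ 30.
  x = λ² - 8 - 24 = 900 - 32 ≡ 8; y = λ·(8 - 8) - 22 ≡ 21. → (8, 21)
10Q: (8, 21) + (24, 29). λ = (29 - 21)/(24 - 8) ≡ 8/16 mod 43. 16⁻¹ ≡ 35 (mod 43), so λ ≡ 22.
  x = λ² - 8 - 24 = 484 - 32 ≡ 22; y = λ·(8 - 22) - 21 ≡ 15. → (22, 15)
11Q: (22, 15) + (24, 29). λ = (29 - 15)/(24 - 22) ≡ 14/2 mod 43. 2⁻¹ ≡ 22 (mod 43) since 2·22 = 44 ≡ 1, so λ ≡ 7.
  x = λ² - 22 - 24 = 49 - 46 ≡ 3; y = λ·(22 - 3) - 15 ≡ 32. → (3, 32)
12Q: (3, 32) + (24, 29). λ = (29 - 32)/(24 - 3) ≡ 40/21 mod 43. 21⁻¹ ≡ 41 (mod 43) since 21·41 = 861 ≡ 1, so λ ≡ 6.
  x = λ² - 3 - 24 = 36 - 27 ≡ 9; y = λ·(3 - 9) - 32 ≡ 18. → (9, 18)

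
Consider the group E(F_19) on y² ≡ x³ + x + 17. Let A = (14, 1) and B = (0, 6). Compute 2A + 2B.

First 2A:
Repeated addition: build up to 2A.
2A: tangent at (14, 1): λ = (3·14² + 1)/(2·1) ≡ 0/2. 2⁻¹ ≡ 10 (mod 19), so λ ≡ 0·10 ≡ 0.
  x = λ² - 14 - 14 = 0 - 28 ≡ 10; y = λ·(14 - 10) - 1 ≡ 18. → (10, 18)
2A = (10, 18).
Next 2B:
Repeated addition: build up to 2B.
2B: tangent at (0, 6): λ = (3·0² + 1)/(2·6) ≡ 1/12. 12⁻¹ ≡ 8 (mod 19), so λ ≡ 1·8 ≡ 8.
  x = λ² - 0 - 0 = 64 - 0 ≡ 7; y = λ·(0 - 7) - 6 ≡ 14. → (7, 14)
2B = (7, 14).
Finally 2A + 2B:
(10, 18) + (7, 14). λ = (14 - 18)/(7 - 10) ≡ 15/16 mod 19. 16⁻¹ ≡ 6 (mod 19), so λ ≡ 14.
  x = λ² - 10 - 7 = 196 - 17 ≡ 8; y = λ·(10 - 8) - 18 ≡ 10. → (8, 10)

(8, 10)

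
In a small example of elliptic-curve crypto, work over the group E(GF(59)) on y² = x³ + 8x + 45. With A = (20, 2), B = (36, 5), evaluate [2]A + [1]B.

(31, 17)

First 2A:
Repeated addition: build up to 2A.
2A: tangent at (20, 2): λ = (3·20² + 8)/(2·2) ≡ 28/4. 4⁻¹ ≡ 15 (mod 59) since 4·15 = 60 ≡ 1, so λ ≡ 28·15 ≡ 7.
  x = λ² - 20 - 20 = 49 - 40 ≡ 9; y = λ·(20 - 9) - 2 ≡ 16. → (9, 16)
2A = (9, 16).
Finally 2A + B:
(9, 16) + (36, 5). λ = (5 - 16)/(36 - 9) ≡ 48/27 mod 59. 27⁻¹ ≡ 35 (mod 59) since 27·35 = 945 ≡ 1, so λ ≡ 28.
  x = λ² - 9 - 36 = 784 - 45 ≡ 31; y = λ·(9 - 31) - 16 ≡ 17. → (31, 17)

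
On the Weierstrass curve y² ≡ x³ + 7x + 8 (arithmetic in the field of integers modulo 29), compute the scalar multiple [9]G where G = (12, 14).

(8, 5)

Double-and-add on 9 = (1001)₂. Start with G = (12, 14) for the leading 1-bit.
double: tangent at (12, 14): λ = (3·12² + 7)/(2·14) ≡ 4/28. 28⁻¹ ≡ 28 (mod 29) since 28·28 = 784 ≡ 1, so λ ≡ 4·28 ≡ 25.
  x = λ² - 12 - 12 = 625 - 24 ≡ 21; y = λ·(12 - 21) - 14 ≡ 22. → (21, 22)
double: tangent at (21, 22): λ = (3·21² + 7)/(2·22) ≡ 25/15. 15⁻¹ ≡ 2 (mod 29), so λ ≡ 25·2 ≡ 21.
  x = λ² - 21 - 21 = 441 - 42 ≡ 22; y = λ·(21 - 22) - 22 ≡ 15. → (22, 15)
double: tangent at (22, 15): λ = (3·22² + 7)/(2·15) ≡ 9/1. 1⁻¹ ≡ 1 (mod 29), so λ ≡ 9·1 ≡ 9.
  x = λ² - 22 - 22 = 81 - 44 ≡ 8; y = λ·(22 - 8) - 15 ≡ 24. → (8, 24)
add G: (8, 24) + (12, 14). λ = (14 - 24)/(12 - 8) ≡ 19/4 mod 29. 4⁻¹ ≡ 22 (mod 29), so λ ≡ 12.
  x = λ² - 8 - 12 = 144 - 20 ≡ 8; y = λ·(8 - 8) - 24 ≡ 5. → (8, 5)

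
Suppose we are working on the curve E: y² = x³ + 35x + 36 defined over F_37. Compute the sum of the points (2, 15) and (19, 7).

(28, 19)

(2, 15) + (19, 7). λ = (7 - 15)/(19 - 2) ≡ 29/17 mod 37. 17⁻¹ ≡ 24 (mod 37), so λ ≡ 30.
  x = λ² - 2 - 19 = 900 - 21 ≡ 28; y = λ·(2 - 28) - 15 ≡ 19. → (28, 19)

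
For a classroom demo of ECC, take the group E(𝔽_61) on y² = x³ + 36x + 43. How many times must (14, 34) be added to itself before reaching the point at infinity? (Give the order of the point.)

9

2P: tangent at (14, 34): λ = (3·14² + 36)/(2·34) ≡ 14/7. 7⁻¹ ≡ 35 (mod 61), so λ ≡ 14·35 ≡ 2.
  x = λ² - 14 - 14 = 4 - 28 ≡ 37; y = λ·(14 - 37) - 34 ≡ 42. → (37, 42)
3P: (37, 42) + (14, 34). λ = (34 - 42)/(14 - 37) ≡ 53/38 mod 61. 38⁻¹ ≡ 53 (mod 61) since 38·53 = 2014 ≡ 1, so λ ≡ 3.
  x = λ² - 37 - 14 = 9 - 51 ≡ 19; y = λ·(37 - 19) - 42 ≡ 12. → (19, 12)
4P: (19, 12) + (14, 34). λ = (34 - 12)/(14 - 19) ≡ 22/56 mod 61. 56⁻¹ ≡ 12 (mod 61) since 56·12 = 672 ≡ 1, so λ ≡ 20.
  x = λ² - 19 - 14 = 400 - 33 ≡ 1; y = λ·(19 - 1) - 12 ≡ 43. → (1, 43)
5P: (1, 43) + (14, 34). λ = (34 - 43)/(14 - 1) ≡ 52/13 mod 61. 13⁻¹ ≡ 47 (mod 61) since 13·47 = 611 ≡ 1, so λ ≡ 4.
  x = λ² - 1 - 14 = 16 - 15 ≡ 1; y = λ·(1 - 1) - 43 ≡ 18. → (1, 18)
6P: (1, 18) + (14, 34). λ = (34 - 18)/(14 - 1) ≡ 16/13 mod 61. 13⁻¹ ≡ 47 (mod 61), so λ ≡ 20.
  x = λ² - 1 - 14 = 400 - 15 ≡ 19; y = λ·(1 - 19) - 18 ≡ 49. → (19, 49)
7P: (19, 49) + (14, 34). λ = (34 - 49)/(14 - 19) ≡ 46/56 mod 61. 56⁻¹ ≡ 12 (mod 61), so λ ≡ 3.
  x = λ² - 19 - 14 = 9 - 33 ≡ 37; y = λ·(19 - 37) - 49 ≡ 19. → (37, 19)
8P: (37, 19) + (14, 34). λ = (34 - 19)/(14 - 37) ≡ 15/38 mod 61. 38⁻¹ ≡ 53 (mod 61), so λ ≡ 2.
  x = λ² - 37 - 14 = 4 - 51 ≡ 14; y = λ·(37 - 14) - 19 ≡ 27. → (14, 27)
9P: (14, 27) + (14, 34): same x and y₁ ≡ -y₂, so the sum is the point at infinity.
9P = the point at infinity, so the order is 9.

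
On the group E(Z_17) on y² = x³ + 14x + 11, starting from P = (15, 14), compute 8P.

Double-and-add on 8 = (1000)₂. Start with P = (15, 14) for the leading 1-bit.
double: tangent at (15, 14): λ = (3·15² + 14)/(2·14) ≡ 9/11. 11⁻¹ ≡ 14 (mod 17), so λ ≡ 9·14 ≡ 7.
  x = λ² - 15 - 15 = 49 - 30 ≡ 2; y = λ·(15 - 2) - 14 ≡ 9. → (2, 9)
double: tangent at (2, 9): λ = (3·2² + 14)/(2·9) ≡ 9/1. 1⁻¹ ≡ 1 (mod 17), so λ ≡ 9·1 ≡ 9.
  x = λ² - 2 - 2 = 81 - 4 ≡ 9; y = λ·(2 - 9) - 9 ≡ 13. → (9, 13)
double: tangent at (9, 13): λ = (3·9² + 14)/(2·13) ≡ 2/9. 9⁻¹ ≡ 2 (mod 17), so λ ≡ 2·2 ≡ 4.
  x = λ² - 9 - 9 = 16 - 18 ≡ 15; y = λ·(9 - 15) - 13 ≡ 14. → (15, 14)

(15, 14)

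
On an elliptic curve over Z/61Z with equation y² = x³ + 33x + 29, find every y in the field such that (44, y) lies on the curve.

17, 44

x³ + 33x + 29 = 86665 ≡ 45 (mod 61).
Square roots of 45 mod 61: 17 and 44 (since 17² = 289 ≡ 45).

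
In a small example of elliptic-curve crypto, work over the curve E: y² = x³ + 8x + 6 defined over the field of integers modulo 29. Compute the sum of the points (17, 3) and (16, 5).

(0, 21)

(17, 3) + (16, 5). λ = (5 - 3)/(16 - 17) ≡ 2/28 mod 29. 28⁻¹ ≡ 28 (mod 29), so λ ≡ 27.
  x = λ² - 17 - 16 = 729 - 33 ≡ 0; y = λ·(17 - 0) - 3 ≡ 21. → (0, 21)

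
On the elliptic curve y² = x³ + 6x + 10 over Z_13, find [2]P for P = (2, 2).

tangent at (2, 2): λ = (3·2² + 6)/(2·2) ≡ 5/4. 4⁻¹ ≡ 10 (mod 13), so λ ≡ 5·10 ≡ 11.
  x = λ² - 2 - 2 = 121 - 4 ≡ 0; y = λ·(2 - 0) - 2 ≡ 7. → (0, 7)

(0, 7)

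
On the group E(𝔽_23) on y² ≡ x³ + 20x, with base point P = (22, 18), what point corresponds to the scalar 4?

Repeated addition: build up to 4P.
2P: tangent at (22, 18): λ = (3·22² + 20)/(2·18) ≡ 0/13. 13⁻¹ ≡ 16 (mod 23), so λ ≡ 0·16 ≡ 0.
  x = λ² - 22 - 22 = 0 - 44 ≡ 2; y = λ·(22 - 2) - 18 ≡ 5. → (2, 5)
3P: (2, 5) + (22, 18). λ = (18 - 5)/(22 - 2) ≡ 13/20 mod 23. 20⁻¹ ≡ 15 (mod 23) since 20·15 = 300 ≡ 1, so λ ≡ 11.
  x = λ² - 2 - 22 = 121 - 24 ≡ 5; y = λ·(2 - 5) - 5 ≡ 8. → (5, 8)
4P: (5, 8) + (22, 18). λ = (18 - 8)/(22 - 5) ≡ 10/17 mod 23. 17⁻¹ ≡ 19 (mod 23), so λ ≡ 6.
  x = λ² - 5 - 22 = 36 - 27 ≡ 9; y = λ·(5 - 9) - 8 ≡ 14. → (9, 14)

(9, 14)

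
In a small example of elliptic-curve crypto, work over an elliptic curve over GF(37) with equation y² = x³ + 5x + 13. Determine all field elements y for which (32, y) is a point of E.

x³ + 5x + 13 = 32941 ≡ 11 (mod 37).
Square roots of 11 mod 37: 14 and 23 (since 14² = 196 ≡ 11).

14, 23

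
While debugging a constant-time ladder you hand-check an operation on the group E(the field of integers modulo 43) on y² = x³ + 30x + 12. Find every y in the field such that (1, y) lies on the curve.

0

x³ + 30x + 12 = 43 ≡ 0 (mod 43).
Only y = 0 satisfies y² ≡ 0.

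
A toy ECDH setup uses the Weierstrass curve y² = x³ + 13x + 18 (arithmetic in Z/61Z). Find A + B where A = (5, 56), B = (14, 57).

(5, 56) + (14, 57). λ = (57 - 56)/(14 - 5) ≡ 1/9 mod 61. 9⁻¹ ≡ 34 (mod 61) since 9·34 = 306 ≡ 1, so λ ≡ 34.
  x = λ² - 5 - 14 = 1156 - 19 ≡ 39; y = λ·(5 - 39) - 56 ≡ 8. → (39, 8)

(39, 8)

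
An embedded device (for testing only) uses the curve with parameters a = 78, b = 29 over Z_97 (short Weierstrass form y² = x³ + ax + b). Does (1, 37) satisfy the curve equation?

yes

y² = 37² ≡ 11; x³ + 78x + 29 = 108 ≡ 11 (mod 97). 11 = 11.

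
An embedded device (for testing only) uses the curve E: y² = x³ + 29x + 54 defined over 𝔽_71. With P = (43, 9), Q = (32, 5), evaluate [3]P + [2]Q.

(0, 57)

First 3P:
Repeated addition: build up to 3P.
2P: tangent at (43, 9): λ = (3·43² + 29)/(2·9) ≡ 38/18. 18⁻¹ ≡ 4 (mod 71), so λ ≡ 38·4 ≡ 10.
  x = λ² - 43 - 43 = 100 - 86 ≡ 14; y = λ·(43 - 14) - 9 ≡ 68. → (14, 68)
3P: (14, 68) + (43, 9). λ = (9 - 68)/(43 - 14) ≡ 12/29 mod 71. 29⁻¹ ≡ 49 (mod 71) since 29·49 = 1421 ≡ 1, so λ ≡ 20.
  x = λ² - 14 - 43 = 400 - 57 ≡ 59; y = λ·(14 - 59) - 68 ≡ 26. → (59, 26)
3P = (59, 26).
Next 2Q:
Repeated addition: build up to 2Q.
2Q: tangent at (32, 5): λ = (3·32² + 29)/(2·5) ≡ 48/10. 10⁻¹ ≡ 64 (mod 71), so λ ≡ 48·64 ≡ 19.
  x = λ² - 32 - 32 = 361 - 64 ≡ 13; y = λ·(32 - 13) - 5 ≡ 1. → (13, 1)
2Q = (13, 1).
Finally 3P + 2Q:
(59, 26) + (13, 1). λ = (1 - 26)/(13 - 59) ≡ 46/25 mod 71. 25⁻¹ ≡ 54 (mod 71), so λ ≡ 70.
  x = λ² - 59 - 13 = 4900 - 72 ≡ 0; y = λ·(59 - 0) - 26 ≡ 57. → (0, 57)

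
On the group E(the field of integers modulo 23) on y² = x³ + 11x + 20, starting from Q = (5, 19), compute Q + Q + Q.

Repeated addition: build up to 3Q.
2Q: tangent at (5, 19): λ = (3·5² + 11)/(2·19) ≡ 17/15. 15⁻¹ ≡ 20 (mod 23), so λ ≡ 17·20 ≡ 18.
  x = λ² - 5 - 5 = 324 - 10 ≡ 15; y = λ·(5 - 15) - 19 ≡ 8. → (15, 8)
3Q: (15, 8) + (5, 19). λ = (19 - 8)/(5 - 15) ≡ 11/13 mod 23. 13⁻¹ ≡ 16 (mod 23) since 13·16 = 208 ≡ 1, so λ ≡ 15.
  x = λ² - 15 - 5 = 225 - 20 ≡ 21; y = λ·(15 - 21) - 8 ≡ 17. → (21, 17)

(21, 17)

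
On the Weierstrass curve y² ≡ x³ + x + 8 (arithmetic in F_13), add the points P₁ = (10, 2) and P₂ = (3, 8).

(1, 7)

(10, 2) + (3, 8). λ = (8 - 2)/(3 - 10) ≡ 6/6 mod 13. 6⁻¹ ≡ 11 (mod 13) since 6·11 = 66 ≡ 1, so λ ≡ 1.
  x = λ² - 10 - 3 = 1 - 13 ≡ 1; y = λ·(10 - 1) - 2 ≡ 7. → (1, 7)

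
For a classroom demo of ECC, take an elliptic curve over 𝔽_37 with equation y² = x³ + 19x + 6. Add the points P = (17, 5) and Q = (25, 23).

(17, 5) + (25, 23). λ = (23 - 5)/(25 - 17) ≡ 18/8 mod 37. 8⁻¹ ≡ 14 (mod 37), so λ ≡ 30.
  x = λ² - 17 - 25 = 900 - 42 ≡ 7; y = λ·(17 - 7) - 5 ≡ 36. → (7, 36)

(7, 36)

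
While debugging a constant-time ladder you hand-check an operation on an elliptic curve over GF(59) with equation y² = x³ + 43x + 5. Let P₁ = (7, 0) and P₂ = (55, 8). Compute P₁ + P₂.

(7, 0) + (55, 8). λ = (8 - 0)/(55 - 7) ≡ 8/48 mod 59. 48⁻¹ ≡ 16 (mod 59) since 48·16 = 768 ≡ 1, so λ ≡ 10.
  x = λ² - 7 - 55 = 100 - 62 ≡ 38; y = λ·(7 - 38) - 0 ≡ 44. → (38, 44)

(38, 44)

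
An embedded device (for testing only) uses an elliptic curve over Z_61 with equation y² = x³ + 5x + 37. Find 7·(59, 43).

(46, 8)

Write G = (59, 43).
Repeated addition: build up to 7G.
2G: tangent at (59, 43): λ = (3·59² + 5)/(2·43) ≡ 17/25. 25⁻¹ ≡ 22 (mod 61), so λ ≡ 17·22 ≡ 8.
  x = λ² - 59 - 59 = 64 - 118 ≡ 7; y = λ·(59 - 7) - 43 ≡ 7. → (7, 7)
3G: (7, 7) + (59, 43). λ = (43 - 7)/(59 - 7) ≡ 36/52 mod 61. 52⁻¹ ≡ 27 (mod 61), so λ ≡ 57.
  x = λ² - 7 - 59 = 3249 - 66 ≡ 11; y = λ·(7 - 11) - 7 ≡ 9. → (11, 9)
4G: (11, 9) + (59, 43). λ = (43 - 9)/(59 - 11) ≡ 34/48 mod 61. 48⁻¹ ≡ 14 (mod 61), so λ ≡ 49.
  x = λ² - 11 - 59 = 2401 - 70 ≡ 13; y = λ·(11 - 13) - 9 ≡ 15. → (13, 15)
5G: (13, 15) + (59, 43). λ = (43 - 15)/(59 - 13) ≡ 28/46 mod 61. 46⁻¹ ≡ 4 (mod 61), so λ ≡ 51.
  x = λ² - 13 - 59 = 2601 - 72 ≡ 28; y = λ·(13 - 28) - 15 ≡ 13. → (28, 13)
6G: (28, 13) + (59, 43). λ = (43 - 13)/(59 - 28) ≡ 30/31 mod 61. 31⁻¹ ≡ 2 (mod 61), so λ ≡ 60.
  x = λ² - 28 - 59 = 3600 - 87 ≡ 36; y = λ·(28 - 36) - 13 ≡ 56. → (36, 56)
7G: (36, 56) + (59, 43). λ = (43 - 56)/(59 - 36) ≡ 48/23 mod 61. 23⁻¹ ≡ 8 (mod 61) since 23·8 = 184 ≡ 1, so λ ≡ 18.
  x = λ² - 36 - 59 = 324 - 95 ≡ 46; y = λ·(36 - 46) - 56 ≡ 8. → (46, 8)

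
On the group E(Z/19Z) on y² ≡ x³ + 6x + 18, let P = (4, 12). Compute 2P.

(3, 14)

tangent at (4, 12): λ = (3·4² + 6)/(2·12) ≡ 16/5. 5⁻¹ ≡ 4 (mod 19), so λ ≡ 16·4 ≡ 7.
  x = λ² - 4 - 4 = 49 - 8 ≡ 3; y = λ·(4 - 3) - 12 ≡ 14. → (3, 14)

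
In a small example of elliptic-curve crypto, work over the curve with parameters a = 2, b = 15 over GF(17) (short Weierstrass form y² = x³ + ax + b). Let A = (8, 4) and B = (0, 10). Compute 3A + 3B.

(11, 12)

First 3A:
Repeated addition: build up to 3A.
2A: tangent at (8, 4): λ = (3·8² + 2)/(2·4) ≡ 7/8. 8⁻¹ ≡ 15 (mod 17), so λ ≡ 7·15 ≡ 3.
  x = λ² - 8 - 8 = 9 - 16 ≡ 10; y = λ·(8 - 10) - 4 ≡ 7. → (10, 7)
3A: (10, 7) + (8, 4). λ = (4 - 7)/(8 - 10) ≡ 14/15 mod 17. 15⁻¹ ≡ 8 (mod 17), so λ ≡ 10.
  x = λ² - 10 - 8 = 100 - 18 ≡ 14; y = λ·(10 - 14) - 7 ≡ 4. → (14, 4)
3A = (14, 4).
Next 3B:
Repeated addition: build up to 3B.
2B: tangent at (0, 10): λ = (3·0² + 2)/(2·10) ≡ 2/3. 3⁻¹ ≡ 6 (mod 17) since 3·6 = 18 ≡ 1, so λ ≡ 2·6 ≡ 12.
  x = λ² - 0 - 0 = 144 - 0 ≡ 8; y = λ·(0 - 8) - 10 ≡ 13. → (8, 13)
3B: (8, 13) + (0, 10). λ = (10 - 13)/(0 - 8) ≡ 14/9 mod 17. 9⁻¹ ≡ 2 (mod 17) since 9·2 = 18 ≡ 1, so λ ≡ 11.
  x = λ² - 8 - 0 = 121 - 8 ≡ 11; y = λ·(8 - 11) - 13 ≡ 5. → (11, 5)
3B = (11, 5).
Finally 3A + 3B:
(14, 4) + (11, 5). λ = (5 - 4)/(11 - 14) ≡ 1/14 mod 17. 14⁻¹ ≡ 11 (mod 17), so λ ≡ 11.
  x = λ² - 14 - 11 = 121 - 25 ≡ 11; y = λ·(14 - 11) - 4 ≡ 12. → (11, 12)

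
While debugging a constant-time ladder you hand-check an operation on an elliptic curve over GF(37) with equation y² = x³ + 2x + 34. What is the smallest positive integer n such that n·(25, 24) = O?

2P: tangent at (25, 24): λ = (3·25² + 2)/(2·24) ≡ 27/11. 11⁻¹ ≡ 27 (mod 37), so λ ≡ 27·27 ≡ 26.
  x = λ² - 25 - 25 = 676 - 50 ≡ 34; y = λ·(25 - 34) - 24 ≡ 1. → (34, 1)
3P: (34, 1) + (25, 24). λ = (24 - 1)/(25 - 34) ≡ 23/28 mod 37. 28⁻¹ ≡ 4 (mod 37), so λ ≡ 18.
  x = λ² - 34 - 25 = 324 - 59 ≡ 6; y = λ·(34 - 6) - 1 ≡ 22. → (6, 22)
4P: (6, 22) + (25, 24). λ = (24 - 22)/(25 - 6) ≡ 2/19 mod 37. 19⁻¹ ≡ 2 (mod 37), so λ ≡ 4.
  x = λ² - 6 - 25 = 16 - 31 ≡ 22; y = λ·(6 - 22) - 22 ≡ 25. → (22, 25)
5P: (22, 25) + (25, 24). λ = (24 - 25)/(25 - 22) ≡ 36/3 mod 37. 3⁻¹ ≡ 25 (mod 37) since 3·25 = 75 ≡ 1, so λ ≡ 12.
  x = λ² - 22 - 25 = 144 - 47 ≡ 23; y = λ·(22 - 23) - 25 ≡ 0. → (23, 0)
6P: (23, 0) + (25, 24). λ = (24 - 0)/(25 - 23) ≡ 24/2 mod 37. 2⁻¹ ≡ 19 (mod 37) since 2·19 = 38 ≡ 1, so λ ≡ 12.
  x = λ² - 23 - 25 = 144 - 48 ≡ 22; y = λ·(23 - 22) - 0 ≡ 12. → (22, 12)
7P: (22, 12) + (25, 24). λ = (24 - 12)/(25 - 22) ≡ 12/3 mod 37. 3⁻¹ ≡ 25 (mod 37), so λ ≡ 4.
  x = λ² - 22 - 25 = 16 - 47 ≡ 6; y = λ·(22 - 6) - 12 ≡ 15. → (6, 15)
8P: (6, 15) + (25, 24). λ = (24 - 15)/(25 - 6) ≡ 9/19 mod 37. 19⁻¹ ≡ 2 (mod 37), so λ ≡ 18.
  x = λ² - 6 - 25 = 324 - 31 ≡ 34; y = λ·(6 - 34) - 15 ≡ 36. → (34, 36)
9P: (34, 36) + (25, 24). λ = (24 - 36)/(25 - 34) ≡ 25/28 mod 37. 28⁻¹ ≡ 4 (mod 37), so λ ≡ 26.
  x = λ² - 34 - 25 = 676 - 59 ≡ 25; y = λ·(34 - 25) - 36 ≡ 13. → (25, 13)
10P: (25, 13) + (25, 24): same x and y₁ ≡ -y₂, so the sum is O.
10P = O, so the order is 10.

10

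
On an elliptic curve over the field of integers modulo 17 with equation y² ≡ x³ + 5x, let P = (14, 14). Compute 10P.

(9, 3)

Repeated addition: build up to 10P.
2P: tangent at (14, 14): λ = (3·14² + 5)/(2·14) ≡ 15/11. 11⁻¹ ≡ 14 (mod 17), so λ ≡ 15·14 ≡ 6.
  x = λ² - 14 - 14 = 36 - 28 ≡ 8; y = λ·(14 - 8) - 14 ≡ 5. → (8, 5)
3P: (8, 5) + (14, 14). λ = (14 - 5)/(14 - 8) ≡ 9/6 mod 17. 6⁻¹ ≡ 3 (mod 17), so λ ≡ 10.
  x = λ² - 8 - 14 = 100 - 22 ≡ 10; y = λ·(8 - 10) - 5 ≡ 9. → (10, 9)
4P: (10, 9) + (14, 14). λ = (14 - 9)/(14 - 10) ≡ 5/4 mod 17. 4⁻¹ ≡ 13 (mod 17), so λ ≡ 14.
  x = λ² - 10 - 14 = 196 - 24 ≡ 2; y = λ·(10 - 2) - 9 ≡ 1. → (2, 1)
5P: (2, 1) + (14, 14). λ = (14 - 1)/(14 - 2) ≡ 13/12 mod 17. 12⁻¹ ≡ 10 (mod 17), so λ ≡ 11.
  x = λ² - 2 - 14 = 121 - 16 ≡ 3; y = λ·(2 - 3) - 1 ≡ 5. → (3, 5)
6P: (3, 5) + (14, 14). λ = (14 - 5)/(14 - 3) ≡ 9/11 mod 17. 11⁻¹ ≡ 14 (mod 17), so λ ≡ 7.
  x = λ² - 3 - 14 = 49 - 17 ≡ 15; y = λ·(3 - 15) - 5 ≡ 13. → (15, 13)
7P: (15, 13) + (14, 14). λ = (14 - 13)/(14 - 15) ≡ 1/16 mod 17. 16⁻¹ ≡ 16 (mod 17), so λ ≡ 16.
  x = λ² - 15 - 14 = 256 - 29 ≡ 6; y = λ·(15 - 6) - 13 ≡ 12. → (6, 12)
8P: (6, 12) + (14, 14). λ = (14 - 12)/(14 - 6) ≡ 2/8 mod 17. 8⁻¹ ≡ 15 (mod 17) since 8·15 = 120 ≡ 1, so λ ≡ 13.
  x = λ² - 6 - 14 = 169 - 20 ≡ 13; y = λ·(6 - 13) - 12 ≡ 16. → (13, 16)
9P: (13, 16) + (14, 14). λ = (14 - 16)/(14 - 13) ≡ 15/1 mod 17. 1⁻¹ ≡ 1 (mod 17), so λ ≡ 15.
  x = λ² - 13 - 14 = 225 - 27 ≡ 11; y = λ·(13 - 11) - 16 ≡ 14. → (11, 14)
10P: (11, 14) + (14, 14). λ = (14 - 14)/(14 - 11) ≡ 0/3 mod 17. 3⁻¹ ≡ 6 (mod 17), so λ ≡ 0.
  x = λ² - 11 - 14 = 0 - 25 ≡ 9; y = λ·(11 - 9) - 14 ≡ 3. → (9, 3)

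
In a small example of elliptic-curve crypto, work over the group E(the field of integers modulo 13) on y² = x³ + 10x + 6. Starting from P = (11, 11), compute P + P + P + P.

(7, 9)

Repeated addition: build up to 4P.
2P: tangent at (11, 11): λ = (3·11² + 10)/(2·11) ≡ 9/9. 9⁻¹ ≡ 3 (mod 13) since 9·3 = 27 ≡ 1, so λ ≡ 9·3 ≡ 1.
  x = λ² - 11 - 11 = 1 - 22 ≡ 5; y = λ·(11 - 5) - 11 ≡ 8. → (5, 8)
3P: (5, 8) + (11, 11). λ = (11 - 8)/(11 - 5) ≡ 3/6 mod 13. 6⁻¹ ≡ 11 (mod 13), so λ ≡ 7.
  x = λ² - 5 - 11 = 49 - 16 ≡ 7; y = λ·(5 - 7) - 8 ≡ 4. → (7, 4)
4P: (7, 4) + (11, 11). λ = (11 - 4)/(11 - 7) ≡ 7/4 mod 13. 4⁻¹ ≡ 10 (mod 13), so λ ≡ 5.
  x = λ² - 7 - 11 = 25 - 18 ≡ 7; y = λ·(7 - 7) - 4 ≡ 9. → (7, 9)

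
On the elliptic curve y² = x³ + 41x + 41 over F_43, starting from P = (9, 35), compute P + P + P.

Repeated addition: build up to 3P.
2P: tangent at (9, 35): λ = (3·9² + 41)/(2·35) ≡ 26/27. 27⁻¹ ≡ 8 (mod 43), so λ ≡ 26·8 ≡ 36.
  x = λ² - 9 - 9 = 1296 - 18 ≡ 31; y = λ·(9 - 31) - 35 ≡ 33. → (31, 33)
3P: (31, 33) + (9, 35). λ = (35 - 33)/(9 - 31) ≡ 2/21 mod 43. 21⁻¹ ≡ 41 (mod 43) since 21·41 = 861 ≡ 1, so λ ≡ 39.
  x = λ² - 31 - 9 = 1521 - 40 ≡ 19; y = λ·(31 - 19) - 33 ≡ 5. → (19, 5)

(19, 5)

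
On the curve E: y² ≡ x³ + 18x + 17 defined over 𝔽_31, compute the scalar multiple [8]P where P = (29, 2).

O

Double-and-add on 8 = (1000)₂. Start with P = (29, 2) for the leading 1-bit.
double: tangent at (29, 2): λ = (3·29² + 18)/(2·2) ≡ 30/4. 4⁻¹ ≡ 8 (mod 31), so λ ≡ 30·8 ≡ 23.
  x = λ² - 29 - 29 = 529 - 58 ≡ 6; y = λ·(29 - 6) - 2 ≡ 0. → (6, 0)
double: (6, 0) + (6, 0): same x and y₁ ≡ -y₂, so the sum is O.
double: O + O = O (identity).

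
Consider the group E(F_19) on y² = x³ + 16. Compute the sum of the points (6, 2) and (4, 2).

(6, 2) + (4, 2). λ = (2 - 2)/(4 - 6) ≡ 0/17 mod 19. 17⁻¹ ≡ 9 (mod 19), so λ ≡ 0.
  x = λ² - 6 - 4 = 0 - 10 ≡ 9; y = λ·(6 - 9) - 2 ≡ 17. → (9, 17)

(9, 17)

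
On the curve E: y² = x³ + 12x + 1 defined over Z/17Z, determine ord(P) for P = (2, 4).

2P: tangent at (2, 4): λ = (3·2² + 12)/(2·4) ≡ 7/8. 8⁻¹ ≡ 15 (mod 17), so λ ≡ 7·15 ≡ 3.
  x = λ² - 2 - 2 = 9 - 4 ≡ 5; y = λ·(2 - 5) - 4 ≡ 4. → (5, 4)
3P: (5, 4) + (2, 4). λ = (4 - 4)/(2 - 5) ≡ 0/14 mod 17. 14⁻¹ ≡ 11 (mod 17) since 14·11 = 154 ≡ 1, so λ ≡ 0.
  x = λ² - 5 - 2 = 0 - 7 ≡ 10; y = λ·(5 - 10) - 4 ≡ 13. → (10, 13)
4P: (10, 13) + (2, 4). λ = (4 - 13)/(2 - 10) ≡ 8/9 mod 17. 9⁻¹ ≡ 2 (mod 17), so λ ≡ 16.
  x = λ² - 10 - 2 = 256 - 12 ≡ 6; y = λ·(10 - 6) - 13 ≡ 0. → (6, 0)
5P: (6, 0) + (2, 4). λ = (4 - 0)/(2 - 6) ≡ 4/13 mod 17. 13⁻¹ ≡ 4 (mod 17), so λ ≡ 16.
  x = λ² - 6 - 2 = 256 - 8 ≡ 10; y = λ·(6 - 10) - 0 ≡ 4. → (10, 4)
6P: (10, 4) + (2, 4). λ = (4 - 4)/(2 - 10) ≡ 0/9 mod 17. 9⁻¹ ≡ 2 (mod 17), so λ ≡ 0.
  x = λ² - 10 - 2 = 0 - 12 ≡ 5; y = λ·(10 - 5) - 4 ≡ 13. → (5, 13)
7P: (5, 13) + (2, 4). λ = (4 - 13)/(2 - 5) ≡ 8/14 mod 17. 14⁻¹ ≡ 11 (mod 17), so λ ≡ 3.
  x = λ² - 5 - 2 = 9 - 7 ≡ 2; y = λ·(5 - 2) - 13 ≡ 13. → (2, 13)
8P: (2, 13) + (2, 4): same x and y₁ ≡ -y₂, so the sum is O.
8P = O, so the order is 8.

8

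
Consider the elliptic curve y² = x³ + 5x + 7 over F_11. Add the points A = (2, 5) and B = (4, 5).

(5, 6)

(2, 5) + (4, 5). λ = (5 - 5)/(4 - 2) ≡ 0/2 mod 11. 2⁻¹ ≡ 6 (mod 11) since 2·6 = 12 ≡ 1, so λ ≡ 0.
  x = λ² - 2 - 4 = 0 - 6 ≡ 5; y = λ·(2 - 5) - 5 ≡ 6. → (5, 6)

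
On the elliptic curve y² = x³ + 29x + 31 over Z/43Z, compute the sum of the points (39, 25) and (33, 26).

(39, 25) + (33, 26). λ = (26 - 25)/(33 - 39) ≡ 1/37 mod 43. 37⁻¹ ≡ 7 (mod 43), so λ ≡ 7.
  x = λ² - 39 - 33 = 49 - 72 ≡ 20; y = λ·(39 - 20) - 25 ≡ 22. → (20, 22)

(20, 22)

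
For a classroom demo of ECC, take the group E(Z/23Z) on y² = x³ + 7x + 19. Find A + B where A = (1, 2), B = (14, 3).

(1, 2) + (14, 3). λ = (3 - 2)/(14 - 1) ≡ 1/13 mod 23. 13⁻¹ ≡ 16 (mod 23), so λ ≡ 16.
  x = λ² - 1 - 14 = 256 - 15 ≡ 11; y = λ·(1 - 11) - 2 ≡ 22. → (11, 22)

(11, 22)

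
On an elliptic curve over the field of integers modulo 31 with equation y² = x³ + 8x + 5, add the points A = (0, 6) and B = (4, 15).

(0, 6) + (4, 15). λ = (15 - 6)/(4 - 0) ≡ 9/4 mod 31. 4⁻¹ ≡ 8 (mod 31), so λ ≡ 10.
  x = λ² - 0 - 4 = 100 - 4 ≡ 3; y = λ·(0 - 3) - 6 ≡ 26. → (3, 26)

(3, 26)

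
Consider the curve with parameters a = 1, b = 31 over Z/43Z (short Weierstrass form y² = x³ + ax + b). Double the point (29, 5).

tangent at (29, 5): λ = (3·29² + 1)/(2·5) ≡ 30/10. 10⁻¹ ≡ 13 (mod 43) since 10·13 = 130 ≡ 1, so λ ≡ 30·13 ≡ 3.
  x = λ² - 29 - 29 = 9 - 58 ≡ 37; y = λ·(29 - 37) - 5 ≡ 14. → (37, 14)

(37, 14)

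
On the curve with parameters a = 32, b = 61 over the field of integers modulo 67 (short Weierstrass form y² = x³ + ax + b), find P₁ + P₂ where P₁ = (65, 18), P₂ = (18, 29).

(65, 18) + (18, 29). λ = (29 - 18)/(18 - 65) ≡ 11/20 mod 67. 20⁻¹ ≡ 57 (mod 67) since 20·57 = 1140 ≡ 1, so λ ≡ 24.
  x = λ² - 65 - 18 = 576 - 83 ≡ 24; y = λ·(65 - 24) - 18 ≡ 28. → (24, 28)

(24, 28)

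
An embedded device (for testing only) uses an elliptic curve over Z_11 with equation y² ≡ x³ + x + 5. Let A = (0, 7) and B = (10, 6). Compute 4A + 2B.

(0, 4)

First 4A:
Double-and-add on 4 = (100)₂. Start with A = (0, 7) for the leading 1-bit.
double: tangent at (0, 7): λ = (3·0² + 1)/(2·7) ≡ 1/3. 3⁻¹ ≡ 4 (mod 11) since 3·4 = 12 ≡ 1, so λ ≡ 1·4 ≡ 4.
  x = λ² - 0 - 0 = 16 - 0 ≡ 5; y = λ·(0 - 5) - 7 ≡ 6. → (5, 6)
double: tangent at (5, 6): λ = (3·5² + 1)/(2·6) ≡ 10/1. 1⁻¹ ≡ 1 (mod 11) since 1·1 = 1 ≡ 1, so λ ≡ 10·1 ≡ 10.
  x = λ² - 5 - 5 = 100 - 10 ≡ 2; y = λ·(5 - 2) - 6 ≡ 2. → (2, 2)
4A = (2, 2).
Next 2B:
Repeated addition: build up to 2B.
2B: tangent at (10, 6): λ = (3·10² + 1)/(2·6) ≡ 4/1. 1⁻¹ ≡ 1 (mod 11), so λ ≡ 4·1 ≡ 4.
  x = λ² - 10 - 10 = 16 - 20 ≡ 7; y = λ·(10 - 7) - 6 ≡ 6. → (7, 6)
2B = (7, 6).
Finally 4A + 2B:
(2, 2) + (7, 6). λ = (6 - 2)/(7 - 2) ≡ 4/5 mod 11. 5⁻¹ ≡ 9 (mod 11), so λ ≡ 3.
  x = λ² - 2 - 7 = 9 - 9 ≡ 0; y = λ·(2 - 0) - 2 ≡ 4. → (0, 4)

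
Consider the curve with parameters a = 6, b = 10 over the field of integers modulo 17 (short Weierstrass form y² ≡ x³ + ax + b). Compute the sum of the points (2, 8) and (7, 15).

(12, 12)

(2, 8) + (7, 15). λ = (15 - 8)/(7 - 2) ≡ 7/5 mod 17. 5⁻¹ ≡ 7 (mod 17) since 5·7 = 35 ≡ 1, so λ ≡ 15.
  x = λ² - 2 - 7 = 225 - 9 ≡ 12; y = λ·(2 - 12) - 8 ≡ 12. → (12, 12)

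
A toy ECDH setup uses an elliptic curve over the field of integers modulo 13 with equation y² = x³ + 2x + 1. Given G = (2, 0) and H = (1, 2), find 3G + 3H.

(1, 2)

First 3G:
Repeated addition: build up to 3G.
2G: (2, 0) + (2, 0): same x and y₁ ≡ -y₂, so the sum is O.
3G: O + (2, 0) = (2, 0) (identity).
3G = (2, 0).
Next 3H:
Repeated addition: build up to 3H.
2H: tangent at (1, 2): λ = (3·1² + 2)/(2·2) ≡ 5/4. 4⁻¹ ≡ 10 (mod 13), so λ ≡ 5·10 ≡ 11.
  x = λ² - 1 - 1 = 121 - 2 ≡ 2; y = λ·(1 - 2) - 2 ≡ 0. → (2, 0)
3H: (2, 0) + (1, 2). λ = (2 - 0)/(1 - 2) ≡ 2/12 mod 13. 12⁻¹ ≡ 12 (mod 13), so λ ≡ 11.
  x = λ² - 2 - 1 = 121 - 3 ≡ 1; y = λ·(2 - 1) - 0 ≡ 11. → (1, 11)
3H = (1, 11).
Finally 3G + 3H:
(2, 0) + (1, 11). λ = (11 - 0)/(1 - 2) ≡ 11/12 mod 13. 12⁻¹ ≡ 12 (mod 13) since 12·12 = 144 ≡ 1, so λ ≡ 2.
  x = λ² - 2 - 1 = 4 - 3 ≡ 1; y = λ·(2 - 1) - 0 ≡ 2. → (1, 2)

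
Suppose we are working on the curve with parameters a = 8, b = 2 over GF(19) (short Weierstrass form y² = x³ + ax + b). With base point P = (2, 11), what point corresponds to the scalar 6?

(15, 18)

Repeated addition: build up to 6P.
2P: tangent at (2, 11): λ = (3·2² + 8)/(2·11) ≡ 1/3. 3⁻¹ ≡ 13 (mod 19), so λ ≡ 1·13 ≡ 13.
  x = λ² - 2 - 2 = 169 - 4 ≡ 13; y = λ·(2 - 13) - 11 ≡ 17. → (13, 17)
3P: (13, 17) + (2, 11). λ = (11 - 17)/(2 - 13) ≡ 13/8 mod 19. 8⁻¹ ≡ 12 (mod 19), so λ ≡ 4.
  x = λ² - 13 - 2 = 16 - 15 ≡ 1; y = λ·(13 - 1) - 17 ≡ 12. → (1, 12)
4P: (1, 12) + (2, 11). λ = (11 - 12)/(2 - 1) ≡ 18/1 mod 19. 1⁻¹ ≡ 1 (mod 19) since 1·1 = 1 ≡ 1, so λ ≡ 18.
  x = λ² - 1 - 2 = 324 - 3 ≡ 17; y = λ·(1 - 17) - 12 ≡ 4. → (17, 4)
5P: (17, 4) + (2, 11). λ = (11 - 4)/(2 - 17) ≡ 7/4 mod 19. 4⁻¹ ≡ 5 (mod 19) since 4·5 = 20 ≡ 1, so λ ≡ 16.
  x = λ² - 17 - 2 = 256 - 19 ≡ 9; y = λ·(17 - 9) - 4 ≡ 10. → (9, 10)
6P: (9, 10) + (2, 11). λ = (11 - 10)/(2 - 9) ≡ 1/12 mod 19. 12⁻¹ ≡ 8 (mod 19) since 12·8 = 96 ≡ 1, so λ ≡ 8.
  x = λ² - 9 - 2 = 64 - 11 ≡ 15; y = λ·(9 - 15) - 10 ≡ 18. → (15, 18)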